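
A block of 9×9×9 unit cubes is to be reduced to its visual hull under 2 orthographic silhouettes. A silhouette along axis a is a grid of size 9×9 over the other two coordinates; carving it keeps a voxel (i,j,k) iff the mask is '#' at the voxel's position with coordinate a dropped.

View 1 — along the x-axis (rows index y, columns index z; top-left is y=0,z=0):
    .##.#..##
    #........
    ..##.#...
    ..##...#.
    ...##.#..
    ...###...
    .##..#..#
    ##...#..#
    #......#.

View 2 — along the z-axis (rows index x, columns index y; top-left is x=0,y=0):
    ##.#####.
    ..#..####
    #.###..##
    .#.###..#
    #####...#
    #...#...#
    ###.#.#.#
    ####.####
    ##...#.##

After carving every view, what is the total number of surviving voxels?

before carving: 729 voxels (9×9×9)
carve view 1 (along x, YZ-mask fill 28/81): 252 voxels remain
carve view 2 (along z, XY-mask fill 51/81): 156 voxels remain

|visual hull| = 156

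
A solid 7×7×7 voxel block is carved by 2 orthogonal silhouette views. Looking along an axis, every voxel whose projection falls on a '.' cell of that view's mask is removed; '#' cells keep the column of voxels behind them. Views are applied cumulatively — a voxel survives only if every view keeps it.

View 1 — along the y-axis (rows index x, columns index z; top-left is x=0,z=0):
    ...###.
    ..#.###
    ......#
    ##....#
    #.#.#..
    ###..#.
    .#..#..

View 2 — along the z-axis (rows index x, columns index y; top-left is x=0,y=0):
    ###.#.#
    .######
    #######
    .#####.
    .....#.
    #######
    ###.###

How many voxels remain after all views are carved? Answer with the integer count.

before carving: 343 voxels (7×7×7)
step 1: project along y, AND mask (20/49) → |grid| = 140
step 2: project along z, AND mask (37/49) → |grid| = 104

remaining voxels: 104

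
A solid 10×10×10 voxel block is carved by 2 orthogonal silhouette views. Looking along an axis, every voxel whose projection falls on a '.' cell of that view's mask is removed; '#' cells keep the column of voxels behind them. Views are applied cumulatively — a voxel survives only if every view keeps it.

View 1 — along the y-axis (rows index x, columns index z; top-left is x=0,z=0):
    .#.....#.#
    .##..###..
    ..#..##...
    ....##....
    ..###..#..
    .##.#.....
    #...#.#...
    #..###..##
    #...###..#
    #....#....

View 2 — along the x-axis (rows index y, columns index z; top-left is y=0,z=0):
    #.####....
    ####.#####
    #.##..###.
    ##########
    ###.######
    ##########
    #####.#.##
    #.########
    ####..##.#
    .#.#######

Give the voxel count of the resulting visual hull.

start: 10×10×10 = 1000 voxels
step 1: project along y, AND mask (36/100) → |grid| = 360
step 2: project along x, AND mask (81/100) → |grid| = 287

voxel count = 287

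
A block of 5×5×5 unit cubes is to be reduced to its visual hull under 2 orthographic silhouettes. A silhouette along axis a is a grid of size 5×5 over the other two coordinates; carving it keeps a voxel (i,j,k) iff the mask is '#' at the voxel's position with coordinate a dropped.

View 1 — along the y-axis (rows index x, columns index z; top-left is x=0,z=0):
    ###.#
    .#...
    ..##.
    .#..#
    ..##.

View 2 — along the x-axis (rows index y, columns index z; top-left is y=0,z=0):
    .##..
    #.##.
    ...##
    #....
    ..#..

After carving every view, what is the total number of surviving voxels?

voxel count = 20

before carving: 125 voxels (5×5×5)
after view 1 [y-axis, 11 of 25 cells solid] → remaining = 55
after view 2 [x-axis, 9 of 25 cells solid] → remaining = 20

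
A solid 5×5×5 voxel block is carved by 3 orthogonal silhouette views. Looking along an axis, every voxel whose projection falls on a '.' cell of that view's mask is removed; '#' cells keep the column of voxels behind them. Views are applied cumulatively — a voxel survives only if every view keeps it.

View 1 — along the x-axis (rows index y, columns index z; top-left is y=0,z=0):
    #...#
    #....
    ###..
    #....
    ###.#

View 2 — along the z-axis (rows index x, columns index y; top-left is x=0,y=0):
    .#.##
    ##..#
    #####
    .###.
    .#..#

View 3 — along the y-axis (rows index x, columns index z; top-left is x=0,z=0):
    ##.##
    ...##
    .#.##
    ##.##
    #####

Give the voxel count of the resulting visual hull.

initial block: 5^3 = 125
V1 x: intersect with YZ mask (11 set) -- 55 left
V2 z: intersect with XY mask (16 set) -- 34 left
V3 y: intersect with XZ mask (18 set) -- 20 left

|visual hull| = 20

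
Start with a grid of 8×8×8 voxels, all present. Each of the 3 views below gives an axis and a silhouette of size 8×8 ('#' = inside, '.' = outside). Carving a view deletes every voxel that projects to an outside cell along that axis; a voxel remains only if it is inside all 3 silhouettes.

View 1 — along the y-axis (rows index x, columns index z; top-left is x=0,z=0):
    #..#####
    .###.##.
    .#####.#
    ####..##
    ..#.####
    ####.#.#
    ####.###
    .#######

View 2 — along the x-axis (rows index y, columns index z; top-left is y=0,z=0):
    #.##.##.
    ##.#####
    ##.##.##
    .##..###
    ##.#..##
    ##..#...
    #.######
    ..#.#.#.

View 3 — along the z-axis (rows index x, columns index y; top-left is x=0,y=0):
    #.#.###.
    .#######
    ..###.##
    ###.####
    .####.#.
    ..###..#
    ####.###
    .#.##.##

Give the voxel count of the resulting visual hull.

initial block: 8^3 = 512
after view 1 [y-axis, 48 of 64 cells solid] → remaining = 384
after view 2 [x-axis, 41 of 64 cells solid] → remaining = 242
after view 3 [z-axis, 45 of 64 cells solid] → remaining = 174

174 voxels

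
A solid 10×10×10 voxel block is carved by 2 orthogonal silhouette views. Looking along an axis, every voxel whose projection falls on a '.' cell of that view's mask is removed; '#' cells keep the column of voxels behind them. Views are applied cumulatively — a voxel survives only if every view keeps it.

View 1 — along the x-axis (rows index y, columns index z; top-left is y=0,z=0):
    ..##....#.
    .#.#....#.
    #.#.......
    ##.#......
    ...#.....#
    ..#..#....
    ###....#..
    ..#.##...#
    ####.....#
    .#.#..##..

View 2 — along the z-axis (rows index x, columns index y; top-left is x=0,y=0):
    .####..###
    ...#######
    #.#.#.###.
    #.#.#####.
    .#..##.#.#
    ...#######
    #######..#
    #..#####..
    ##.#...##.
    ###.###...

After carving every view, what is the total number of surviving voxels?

remaining voxels: 203

start: 10×10×10 = 1000 voxels
  1. axis=0 (YZ plane), |mask|=32  ⇒  voxels=320
  2. axis=2 (XY plane), |mask|=64  ⇒  voxels=203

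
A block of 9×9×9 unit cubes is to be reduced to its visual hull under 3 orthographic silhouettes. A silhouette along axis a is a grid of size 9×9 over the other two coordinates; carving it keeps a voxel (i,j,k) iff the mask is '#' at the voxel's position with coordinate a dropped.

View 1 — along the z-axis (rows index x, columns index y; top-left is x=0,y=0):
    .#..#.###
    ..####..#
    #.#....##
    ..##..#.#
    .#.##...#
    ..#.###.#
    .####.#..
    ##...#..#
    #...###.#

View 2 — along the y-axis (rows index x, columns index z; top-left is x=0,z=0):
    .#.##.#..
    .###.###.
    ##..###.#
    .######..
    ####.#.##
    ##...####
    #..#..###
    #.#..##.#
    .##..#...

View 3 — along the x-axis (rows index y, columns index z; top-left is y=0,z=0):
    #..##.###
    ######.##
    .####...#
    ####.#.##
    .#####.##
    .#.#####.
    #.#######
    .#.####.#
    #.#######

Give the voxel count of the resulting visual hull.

remaining voxels: 161

start: 9×9×9 = 729 voxels
after view 1 [z-axis, 41 of 81 cells solid] → remaining = 369
after view 2 [y-axis, 48 of 81 cells solid] → remaining = 216
after view 3 [x-axis, 61 of 81 cells solid] → remaining = 161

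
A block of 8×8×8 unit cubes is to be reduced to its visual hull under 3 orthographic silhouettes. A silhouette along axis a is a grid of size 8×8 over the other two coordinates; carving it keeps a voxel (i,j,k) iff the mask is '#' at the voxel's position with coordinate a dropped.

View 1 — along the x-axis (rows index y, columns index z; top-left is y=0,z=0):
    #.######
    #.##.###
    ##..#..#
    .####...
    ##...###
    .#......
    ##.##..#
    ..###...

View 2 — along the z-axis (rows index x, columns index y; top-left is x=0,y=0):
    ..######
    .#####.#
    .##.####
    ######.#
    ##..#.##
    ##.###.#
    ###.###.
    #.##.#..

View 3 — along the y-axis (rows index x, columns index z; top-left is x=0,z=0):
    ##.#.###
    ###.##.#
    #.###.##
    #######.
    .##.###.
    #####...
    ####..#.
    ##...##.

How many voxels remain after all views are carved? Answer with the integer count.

start: 8×8×8 = 512 voxels
step 1: project along x, AND mask (35/64) → |grid| = 280
step 2: project along z, AND mask (46/64) → |grid| = 195
step 3: project along y, AND mask (44/64) → |grid| = 133

voxel count = 133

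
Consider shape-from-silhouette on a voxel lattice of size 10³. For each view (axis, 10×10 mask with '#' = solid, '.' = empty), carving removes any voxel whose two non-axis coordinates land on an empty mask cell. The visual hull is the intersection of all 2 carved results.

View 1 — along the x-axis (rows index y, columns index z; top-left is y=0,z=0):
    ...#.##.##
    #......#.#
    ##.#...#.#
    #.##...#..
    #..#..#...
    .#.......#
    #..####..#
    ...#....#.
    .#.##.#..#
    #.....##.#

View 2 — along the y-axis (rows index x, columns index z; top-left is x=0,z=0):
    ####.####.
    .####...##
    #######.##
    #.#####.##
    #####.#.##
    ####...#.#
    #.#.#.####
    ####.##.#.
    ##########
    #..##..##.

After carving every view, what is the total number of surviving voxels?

initial block: 10^3 = 1000
after view 1 [x-axis, 39 of 100 cells solid] → remaining = 390
after view 2 [y-axis, 74 of 100 cells solid] → remaining = 293

|visual hull| = 293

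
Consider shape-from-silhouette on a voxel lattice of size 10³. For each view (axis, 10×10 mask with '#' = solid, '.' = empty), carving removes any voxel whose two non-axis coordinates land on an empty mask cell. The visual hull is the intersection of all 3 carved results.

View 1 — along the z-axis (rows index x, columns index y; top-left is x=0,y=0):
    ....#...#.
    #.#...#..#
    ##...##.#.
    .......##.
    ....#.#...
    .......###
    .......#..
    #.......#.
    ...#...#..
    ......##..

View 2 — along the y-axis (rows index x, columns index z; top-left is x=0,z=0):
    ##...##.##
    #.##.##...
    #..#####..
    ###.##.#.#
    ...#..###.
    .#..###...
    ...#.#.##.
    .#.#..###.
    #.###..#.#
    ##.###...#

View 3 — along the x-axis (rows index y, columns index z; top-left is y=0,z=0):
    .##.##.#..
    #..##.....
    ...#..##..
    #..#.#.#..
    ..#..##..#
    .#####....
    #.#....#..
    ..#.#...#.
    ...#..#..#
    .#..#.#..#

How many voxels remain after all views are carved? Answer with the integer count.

initial block: 10^3 = 1000
  1. axis=2 (XY plane), |mask|=25  ⇒  voxels=250
  2. axis=1 (XZ plane), |mask|=53  ⇒  voxels=134
  3. axis=0 (YZ plane), |mask|=37  ⇒  voxels=47

remaining voxels: 47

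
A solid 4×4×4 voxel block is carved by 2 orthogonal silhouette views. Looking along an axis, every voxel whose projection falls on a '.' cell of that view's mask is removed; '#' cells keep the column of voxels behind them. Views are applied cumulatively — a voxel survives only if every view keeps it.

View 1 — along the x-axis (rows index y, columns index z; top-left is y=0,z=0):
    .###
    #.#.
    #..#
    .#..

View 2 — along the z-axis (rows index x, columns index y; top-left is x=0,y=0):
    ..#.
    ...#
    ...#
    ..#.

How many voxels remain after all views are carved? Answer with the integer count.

before carving: 64 voxels (4×4×4)
step 1: project along x, AND mask (8/16) → |grid| = 32
step 2: project along z, AND mask (4/16) → |grid| = 6

|visual hull| = 6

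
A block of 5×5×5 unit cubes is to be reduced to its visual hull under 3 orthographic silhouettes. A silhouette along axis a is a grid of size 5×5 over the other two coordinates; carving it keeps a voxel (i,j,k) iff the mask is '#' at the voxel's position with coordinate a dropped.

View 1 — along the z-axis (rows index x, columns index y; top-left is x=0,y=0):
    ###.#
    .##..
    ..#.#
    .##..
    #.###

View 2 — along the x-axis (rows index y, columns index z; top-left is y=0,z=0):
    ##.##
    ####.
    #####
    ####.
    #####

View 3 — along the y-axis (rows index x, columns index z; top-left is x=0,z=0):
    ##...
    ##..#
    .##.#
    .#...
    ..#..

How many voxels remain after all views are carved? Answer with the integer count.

|visual hull| = 24

before carving: 125 voxels (5×5×5)
[1] z-view keeps 14 columns → grid now 70
[2] x-view keeps 22 columns → grid now 64
[3] y-view keeps 10 columns → grid now 24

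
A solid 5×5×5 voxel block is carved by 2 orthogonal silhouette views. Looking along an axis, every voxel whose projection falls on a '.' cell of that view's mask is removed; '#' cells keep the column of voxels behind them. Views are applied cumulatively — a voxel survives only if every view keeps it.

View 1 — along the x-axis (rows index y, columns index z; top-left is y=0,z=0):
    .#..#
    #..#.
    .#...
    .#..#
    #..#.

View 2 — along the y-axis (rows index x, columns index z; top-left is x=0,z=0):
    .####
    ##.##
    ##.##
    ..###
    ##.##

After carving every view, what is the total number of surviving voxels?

|visual hull| = 38

start: 5×5×5 = 125 voxels
V1 x: intersect with YZ mask (9 set) -- 45 left
V2 y: intersect with XZ mask (19 set) -- 38 left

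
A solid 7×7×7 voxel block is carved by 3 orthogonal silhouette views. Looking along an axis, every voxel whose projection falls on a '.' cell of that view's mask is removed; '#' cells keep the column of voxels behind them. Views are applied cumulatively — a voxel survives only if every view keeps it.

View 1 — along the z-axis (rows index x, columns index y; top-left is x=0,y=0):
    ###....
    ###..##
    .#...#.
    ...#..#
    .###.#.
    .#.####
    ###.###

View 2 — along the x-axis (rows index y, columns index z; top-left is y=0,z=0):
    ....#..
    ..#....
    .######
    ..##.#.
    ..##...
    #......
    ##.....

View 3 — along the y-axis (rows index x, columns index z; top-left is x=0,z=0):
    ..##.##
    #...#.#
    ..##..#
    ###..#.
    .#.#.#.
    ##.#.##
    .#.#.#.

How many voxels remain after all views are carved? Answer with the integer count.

remaining voxels: 31

full grid |V| = 343
carve view 1 (along z, XY-mask fill 27/49): 189 voxels remain
carve view 2 (along x, YZ-mask fill 16/49): 59 voxels remain
carve view 3 (along y, XZ-mask fill 25/49): 31 voxels remain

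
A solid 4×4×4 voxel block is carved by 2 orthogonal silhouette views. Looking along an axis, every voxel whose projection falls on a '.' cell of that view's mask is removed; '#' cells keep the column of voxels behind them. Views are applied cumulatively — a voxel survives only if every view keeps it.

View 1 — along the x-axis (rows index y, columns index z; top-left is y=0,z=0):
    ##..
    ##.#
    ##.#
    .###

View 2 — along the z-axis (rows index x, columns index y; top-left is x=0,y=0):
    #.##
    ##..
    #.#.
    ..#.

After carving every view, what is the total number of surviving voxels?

21 voxels

start: 4×4×4 = 64 voxels
after view 1 [x-axis, 11 of 16 cells solid] → remaining = 44
after view 2 [z-axis, 8 of 16 cells solid] → remaining = 21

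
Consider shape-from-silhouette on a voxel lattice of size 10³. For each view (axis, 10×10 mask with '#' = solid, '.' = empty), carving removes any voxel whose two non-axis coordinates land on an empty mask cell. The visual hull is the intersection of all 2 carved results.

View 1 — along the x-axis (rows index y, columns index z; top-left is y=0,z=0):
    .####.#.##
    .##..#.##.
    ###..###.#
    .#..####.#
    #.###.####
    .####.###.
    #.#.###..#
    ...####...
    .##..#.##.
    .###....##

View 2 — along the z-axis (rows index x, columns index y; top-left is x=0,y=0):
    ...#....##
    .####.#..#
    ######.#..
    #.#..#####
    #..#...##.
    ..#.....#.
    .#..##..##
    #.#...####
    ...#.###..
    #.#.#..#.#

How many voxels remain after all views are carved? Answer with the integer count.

full grid |V| = 1000
  1. axis=0 (YZ plane), |mask|=60  ⇒  voxels=600
  2. axis=2 (XY plane), |mask|=49  ⇒  voxels=290

voxel count = 290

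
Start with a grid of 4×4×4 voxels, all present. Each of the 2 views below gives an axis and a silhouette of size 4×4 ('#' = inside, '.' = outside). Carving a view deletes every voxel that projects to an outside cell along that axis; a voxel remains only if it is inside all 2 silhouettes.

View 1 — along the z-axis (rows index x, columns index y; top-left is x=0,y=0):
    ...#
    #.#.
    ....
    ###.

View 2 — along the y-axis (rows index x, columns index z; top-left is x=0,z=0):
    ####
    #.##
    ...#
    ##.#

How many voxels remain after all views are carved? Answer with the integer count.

before carving: 64 voxels (4×4×4)
  1. axis=2 (XY plane), |mask|=6  ⇒  voxels=24
  2. axis=1 (XZ plane), |mask|=11  ⇒  voxels=19

|visual hull| = 19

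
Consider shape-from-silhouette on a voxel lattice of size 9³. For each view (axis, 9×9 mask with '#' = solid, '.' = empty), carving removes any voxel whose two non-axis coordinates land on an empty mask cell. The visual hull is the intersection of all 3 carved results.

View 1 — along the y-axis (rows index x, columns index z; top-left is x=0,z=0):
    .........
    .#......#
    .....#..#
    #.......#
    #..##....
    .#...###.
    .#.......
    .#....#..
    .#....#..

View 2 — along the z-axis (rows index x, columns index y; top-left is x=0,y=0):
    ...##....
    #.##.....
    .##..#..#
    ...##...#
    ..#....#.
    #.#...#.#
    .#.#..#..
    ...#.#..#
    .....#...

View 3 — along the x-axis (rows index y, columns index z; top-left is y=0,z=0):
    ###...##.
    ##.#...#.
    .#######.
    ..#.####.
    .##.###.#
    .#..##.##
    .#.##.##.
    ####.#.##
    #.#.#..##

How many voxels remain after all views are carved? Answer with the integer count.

start: 9×9×9 = 729 voxels
  1. axis=1 (XZ plane), |mask|=18  ⇒  voxels=162
  2. axis=2 (XY plane), |mask|=25  ⇒  voxels=53
  3. axis=0 (YZ plane), |mask|=49  ⇒  voxels=29

remaining voxels: 29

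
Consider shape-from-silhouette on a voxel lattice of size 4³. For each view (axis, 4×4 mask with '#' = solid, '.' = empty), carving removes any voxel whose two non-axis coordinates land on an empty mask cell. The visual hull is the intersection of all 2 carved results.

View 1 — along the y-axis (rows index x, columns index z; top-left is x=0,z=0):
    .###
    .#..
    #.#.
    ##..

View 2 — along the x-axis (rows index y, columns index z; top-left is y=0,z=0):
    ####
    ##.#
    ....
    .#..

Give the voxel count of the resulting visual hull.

17 voxels

start: 4×4×4 = 64 voxels
carve view 1 (along y, XZ-mask fill 8/16): 32 voxels remain
carve view 2 (along x, YZ-mask fill 8/16): 17 voxels remain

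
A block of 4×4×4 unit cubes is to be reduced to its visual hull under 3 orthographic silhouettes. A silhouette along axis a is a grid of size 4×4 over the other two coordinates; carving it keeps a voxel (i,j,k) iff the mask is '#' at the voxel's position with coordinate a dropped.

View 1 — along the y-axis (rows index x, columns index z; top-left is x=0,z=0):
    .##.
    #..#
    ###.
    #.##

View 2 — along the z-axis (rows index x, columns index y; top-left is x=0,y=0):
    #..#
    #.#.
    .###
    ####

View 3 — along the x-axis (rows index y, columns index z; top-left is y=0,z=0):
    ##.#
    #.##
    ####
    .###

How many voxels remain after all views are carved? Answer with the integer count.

before carving: 64 voxels (4×4×4)
[1] y-view keeps 10 columns → grid now 40
[2] z-view keeps 11 columns → grid now 29
[3] x-view keeps 13 columns → grid now 24

voxel count = 24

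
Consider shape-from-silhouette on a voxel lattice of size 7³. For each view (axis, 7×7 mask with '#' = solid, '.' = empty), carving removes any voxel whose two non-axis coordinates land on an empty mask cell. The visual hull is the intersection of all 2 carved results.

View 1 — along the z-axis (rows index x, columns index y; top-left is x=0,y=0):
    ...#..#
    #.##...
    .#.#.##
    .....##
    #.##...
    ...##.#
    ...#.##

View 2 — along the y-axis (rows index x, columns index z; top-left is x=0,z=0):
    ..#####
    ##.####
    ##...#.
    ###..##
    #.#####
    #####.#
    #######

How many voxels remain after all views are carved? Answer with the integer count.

|visual hull| = 107

initial block: 7^3 = 343
step 1: project along z, AND mask (20/49) → |grid| = 140
step 2: project along y, AND mask (38/49) → |grid| = 107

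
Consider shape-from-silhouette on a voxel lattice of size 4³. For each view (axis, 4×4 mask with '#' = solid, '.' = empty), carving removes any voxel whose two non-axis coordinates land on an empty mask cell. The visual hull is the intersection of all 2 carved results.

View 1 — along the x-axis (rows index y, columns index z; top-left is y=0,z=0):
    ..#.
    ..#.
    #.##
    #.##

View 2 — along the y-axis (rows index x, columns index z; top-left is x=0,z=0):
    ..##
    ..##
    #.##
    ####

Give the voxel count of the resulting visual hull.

start: 4×4×4 = 64 voxels
  1. axis=0 (YZ plane), |mask|=8  ⇒  voxels=32
  2. axis=1 (XZ plane), |mask|=11  ⇒  voxels=28

|visual hull| = 28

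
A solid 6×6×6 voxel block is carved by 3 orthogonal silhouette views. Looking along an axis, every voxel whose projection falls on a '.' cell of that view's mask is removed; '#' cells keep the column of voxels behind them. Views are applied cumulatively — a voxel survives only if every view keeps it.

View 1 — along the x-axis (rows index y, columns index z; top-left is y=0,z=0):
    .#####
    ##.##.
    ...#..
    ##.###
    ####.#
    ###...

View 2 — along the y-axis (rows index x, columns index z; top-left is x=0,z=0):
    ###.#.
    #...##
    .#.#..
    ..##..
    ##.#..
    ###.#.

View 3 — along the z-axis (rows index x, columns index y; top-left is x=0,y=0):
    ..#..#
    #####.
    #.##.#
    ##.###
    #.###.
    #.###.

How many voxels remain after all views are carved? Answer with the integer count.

full grid |V| = 216
step 1: project along x, AND mask (23/36) → |grid| = 138
step 2: project along y, AND mask (18/36) → |grid| = 72
step 3: project along z, AND mask (24/36) → |grid| = 43

remaining voxels: 43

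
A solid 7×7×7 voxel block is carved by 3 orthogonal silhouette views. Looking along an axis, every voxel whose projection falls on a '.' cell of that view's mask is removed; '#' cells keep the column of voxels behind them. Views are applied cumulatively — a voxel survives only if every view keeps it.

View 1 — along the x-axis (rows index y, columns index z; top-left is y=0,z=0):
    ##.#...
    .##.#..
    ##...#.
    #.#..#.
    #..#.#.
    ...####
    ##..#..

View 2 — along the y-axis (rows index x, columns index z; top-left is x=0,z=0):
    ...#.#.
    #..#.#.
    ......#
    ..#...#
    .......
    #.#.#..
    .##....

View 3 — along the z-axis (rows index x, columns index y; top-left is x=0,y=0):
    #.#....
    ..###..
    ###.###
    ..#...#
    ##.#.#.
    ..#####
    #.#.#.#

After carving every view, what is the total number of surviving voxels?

voxel count = 20

before carving: 343 voxels (7×7×7)
step 1: project along x, AND mask (22/49) → |grid| = 154
step 2: project along y, AND mask (13/49) → |grid| = 39
step 3: project along z, AND mask (26/49) → |grid| = 20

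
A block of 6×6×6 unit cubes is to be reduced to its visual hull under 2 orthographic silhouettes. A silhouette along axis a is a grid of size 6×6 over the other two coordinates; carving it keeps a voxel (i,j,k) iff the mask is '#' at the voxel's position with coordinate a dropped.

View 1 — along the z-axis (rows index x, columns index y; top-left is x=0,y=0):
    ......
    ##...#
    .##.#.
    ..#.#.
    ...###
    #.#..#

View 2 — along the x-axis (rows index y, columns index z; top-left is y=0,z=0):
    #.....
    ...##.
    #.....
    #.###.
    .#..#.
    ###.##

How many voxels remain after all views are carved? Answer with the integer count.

34 voxels

full grid |V| = 216
after view 1 [z-axis, 14 of 36 cells solid] → remaining = 84
after view 2 [x-axis, 15 of 36 cells solid] → remaining = 34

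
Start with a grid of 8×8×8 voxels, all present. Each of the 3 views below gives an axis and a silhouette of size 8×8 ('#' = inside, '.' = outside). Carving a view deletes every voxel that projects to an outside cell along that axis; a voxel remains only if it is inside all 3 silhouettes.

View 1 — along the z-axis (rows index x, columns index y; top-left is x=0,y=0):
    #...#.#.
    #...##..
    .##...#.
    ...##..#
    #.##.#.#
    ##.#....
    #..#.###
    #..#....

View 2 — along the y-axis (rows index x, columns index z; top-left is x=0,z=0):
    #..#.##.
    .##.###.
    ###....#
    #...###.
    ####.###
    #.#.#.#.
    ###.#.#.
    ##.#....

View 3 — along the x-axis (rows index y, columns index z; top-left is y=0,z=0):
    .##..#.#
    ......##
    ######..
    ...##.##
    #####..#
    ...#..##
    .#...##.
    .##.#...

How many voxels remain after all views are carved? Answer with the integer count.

voxel count = 55

full grid |V| = 512
V1 z: intersect with XY mask (27 set) -- 216 left
V2 y: intersect with XZ mask (36 set) -- 129 left
V3 x: intersect with YZ mask (31 set) -- 55 left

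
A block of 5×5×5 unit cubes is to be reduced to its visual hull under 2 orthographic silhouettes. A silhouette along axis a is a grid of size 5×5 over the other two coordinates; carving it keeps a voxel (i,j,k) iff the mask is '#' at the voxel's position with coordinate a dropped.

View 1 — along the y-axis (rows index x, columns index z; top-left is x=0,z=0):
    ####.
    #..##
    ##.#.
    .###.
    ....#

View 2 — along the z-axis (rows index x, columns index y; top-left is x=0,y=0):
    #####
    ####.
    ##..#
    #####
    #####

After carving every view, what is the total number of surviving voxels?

start: 5×5×5 = 125 voxels
V1 y: intersect with XZ mask (14 set) -- 70 left
V2 z: intersect with XY mask (22 set) -- 61 left

61 voxels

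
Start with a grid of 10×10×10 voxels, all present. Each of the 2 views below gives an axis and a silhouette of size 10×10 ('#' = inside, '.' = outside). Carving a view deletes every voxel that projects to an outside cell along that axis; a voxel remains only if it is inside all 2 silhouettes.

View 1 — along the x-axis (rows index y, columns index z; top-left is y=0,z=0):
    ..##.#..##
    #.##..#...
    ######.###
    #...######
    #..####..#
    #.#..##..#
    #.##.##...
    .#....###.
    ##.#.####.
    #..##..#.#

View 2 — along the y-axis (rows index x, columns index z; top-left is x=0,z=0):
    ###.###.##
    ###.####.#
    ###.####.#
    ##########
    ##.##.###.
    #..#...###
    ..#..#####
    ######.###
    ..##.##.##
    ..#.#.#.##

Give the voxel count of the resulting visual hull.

start: 10×10×10 = 1000 voxels
  1. axis=0 (YZ plane), |mask|=57  ⇒  voxels=570
  2. axis=1 (XZ plane), |mask|=72  ⇒  voxels=411

remaining voxels: 411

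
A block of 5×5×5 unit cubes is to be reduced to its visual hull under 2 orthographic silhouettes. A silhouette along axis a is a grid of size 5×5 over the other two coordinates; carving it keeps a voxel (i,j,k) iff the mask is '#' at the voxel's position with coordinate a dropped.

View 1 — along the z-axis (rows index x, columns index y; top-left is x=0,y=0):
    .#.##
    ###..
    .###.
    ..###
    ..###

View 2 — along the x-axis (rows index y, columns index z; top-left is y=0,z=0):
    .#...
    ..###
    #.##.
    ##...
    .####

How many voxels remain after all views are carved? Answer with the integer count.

remaining voxels: 42

start: 5×5×5 = 125 voxels
[1] z-view keeps 15 columns → grid now 75
[2] x-view keeps 13 columns → grid now 42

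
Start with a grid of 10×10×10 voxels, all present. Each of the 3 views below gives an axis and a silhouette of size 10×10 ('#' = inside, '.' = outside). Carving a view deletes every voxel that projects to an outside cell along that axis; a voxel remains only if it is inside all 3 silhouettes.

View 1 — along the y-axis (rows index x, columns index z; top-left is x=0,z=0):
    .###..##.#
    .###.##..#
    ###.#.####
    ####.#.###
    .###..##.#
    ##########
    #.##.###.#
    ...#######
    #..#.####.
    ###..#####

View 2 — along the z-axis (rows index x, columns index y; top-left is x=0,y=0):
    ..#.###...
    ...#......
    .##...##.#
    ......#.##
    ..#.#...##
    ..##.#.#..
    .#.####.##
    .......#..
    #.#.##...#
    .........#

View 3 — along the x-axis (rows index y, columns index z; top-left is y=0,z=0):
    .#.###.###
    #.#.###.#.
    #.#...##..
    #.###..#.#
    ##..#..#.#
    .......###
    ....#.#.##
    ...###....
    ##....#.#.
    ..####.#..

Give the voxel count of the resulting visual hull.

full grid |V| = 1000
[1] y-view keeps 72 columns → grid now 720
[2] z-view keeps 35 columns → grid now 252
[3] x-view keeps 47 columns → grid now 108

108 voxels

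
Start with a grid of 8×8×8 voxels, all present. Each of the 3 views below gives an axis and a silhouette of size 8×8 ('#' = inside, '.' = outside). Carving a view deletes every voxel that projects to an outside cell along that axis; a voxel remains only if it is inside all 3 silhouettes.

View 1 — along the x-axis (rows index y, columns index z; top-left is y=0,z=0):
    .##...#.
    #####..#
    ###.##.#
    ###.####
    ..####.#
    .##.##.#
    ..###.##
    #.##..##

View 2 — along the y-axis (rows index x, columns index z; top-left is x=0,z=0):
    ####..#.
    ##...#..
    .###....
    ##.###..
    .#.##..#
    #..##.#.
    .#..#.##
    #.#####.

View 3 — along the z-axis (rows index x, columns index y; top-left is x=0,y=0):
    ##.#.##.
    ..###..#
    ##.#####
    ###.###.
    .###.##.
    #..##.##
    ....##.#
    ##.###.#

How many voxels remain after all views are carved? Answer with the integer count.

before carving: 512 voxels (8×8×8)
carve view 1 (along x, YZ-mask fill 42/64): 336 voxels remain
carve view 2 (along y, XZ-mask fill 34/64): 170 voxels remain
carve view 3 (along z, XY-mask fill 41/64): 113 voxels remain

|visual hull| = 113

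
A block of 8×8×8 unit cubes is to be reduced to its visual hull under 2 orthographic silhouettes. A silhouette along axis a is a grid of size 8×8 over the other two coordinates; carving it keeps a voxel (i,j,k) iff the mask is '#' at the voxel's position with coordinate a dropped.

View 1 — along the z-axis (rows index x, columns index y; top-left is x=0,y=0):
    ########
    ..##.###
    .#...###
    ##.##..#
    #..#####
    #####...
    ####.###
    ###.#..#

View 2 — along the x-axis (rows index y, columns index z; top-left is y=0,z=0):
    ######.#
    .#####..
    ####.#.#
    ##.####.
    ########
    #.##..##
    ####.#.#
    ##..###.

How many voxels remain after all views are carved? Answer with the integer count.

voxel count = 268

before carving: 512 voxels (8×8×8)
after view 1 [z-axis, 45 of 64 cells solid] → remaining = 360
after view 2 [x-axis, 48 of 64 cells solid] → remaining = 268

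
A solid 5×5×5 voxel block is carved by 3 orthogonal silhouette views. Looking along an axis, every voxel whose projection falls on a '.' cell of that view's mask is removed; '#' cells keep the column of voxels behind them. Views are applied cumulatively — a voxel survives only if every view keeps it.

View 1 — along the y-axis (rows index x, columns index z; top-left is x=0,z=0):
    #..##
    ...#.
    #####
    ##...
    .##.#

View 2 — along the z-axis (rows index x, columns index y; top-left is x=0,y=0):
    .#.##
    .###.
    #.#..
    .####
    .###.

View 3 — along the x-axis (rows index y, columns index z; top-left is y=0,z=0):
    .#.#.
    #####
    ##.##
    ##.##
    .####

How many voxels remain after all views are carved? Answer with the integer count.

initial block: 5^3 = 125
[1] y-view keeps 14 columns → grid now 70
[2] z-view keeps 15 columns → grid now 39
[3] x-view keeps 19 columns → grid now 31

voxel count = 31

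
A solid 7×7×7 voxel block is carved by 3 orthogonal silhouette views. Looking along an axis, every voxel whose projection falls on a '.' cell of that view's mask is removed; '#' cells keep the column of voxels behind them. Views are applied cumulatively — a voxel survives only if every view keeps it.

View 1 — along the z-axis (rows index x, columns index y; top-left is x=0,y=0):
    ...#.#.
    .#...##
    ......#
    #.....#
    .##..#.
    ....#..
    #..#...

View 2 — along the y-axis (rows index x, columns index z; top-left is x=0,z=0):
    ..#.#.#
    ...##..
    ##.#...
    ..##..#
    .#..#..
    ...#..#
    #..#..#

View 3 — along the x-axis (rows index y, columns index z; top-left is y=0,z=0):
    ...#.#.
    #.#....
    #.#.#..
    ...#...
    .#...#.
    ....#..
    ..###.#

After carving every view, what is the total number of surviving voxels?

voxel count = 13

before carving: 343 voxels (7×7×7)
V1 z: intersect with XY mask (14 set) -- 98 left
V2 y: intersect with XZ mask (18 set) -- 35 left
V3 x: intersect with YZ mask (15 set) -- 13 left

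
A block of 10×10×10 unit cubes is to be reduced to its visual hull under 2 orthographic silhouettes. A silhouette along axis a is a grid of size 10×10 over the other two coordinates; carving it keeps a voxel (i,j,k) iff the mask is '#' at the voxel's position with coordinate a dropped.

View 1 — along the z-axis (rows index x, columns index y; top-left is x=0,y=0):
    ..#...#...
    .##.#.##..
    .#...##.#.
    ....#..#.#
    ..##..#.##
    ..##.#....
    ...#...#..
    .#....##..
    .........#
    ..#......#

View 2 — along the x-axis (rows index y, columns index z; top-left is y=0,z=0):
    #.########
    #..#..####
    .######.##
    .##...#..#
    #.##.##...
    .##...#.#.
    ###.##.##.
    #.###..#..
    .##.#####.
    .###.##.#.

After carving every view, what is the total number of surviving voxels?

initial block: 10^3 = 1000
step 1: project along z, AND mask (30/100) → |grid| = 300
step 2: project along x, AND mask (61/100) → |grid| = 181

|visual hull| = 181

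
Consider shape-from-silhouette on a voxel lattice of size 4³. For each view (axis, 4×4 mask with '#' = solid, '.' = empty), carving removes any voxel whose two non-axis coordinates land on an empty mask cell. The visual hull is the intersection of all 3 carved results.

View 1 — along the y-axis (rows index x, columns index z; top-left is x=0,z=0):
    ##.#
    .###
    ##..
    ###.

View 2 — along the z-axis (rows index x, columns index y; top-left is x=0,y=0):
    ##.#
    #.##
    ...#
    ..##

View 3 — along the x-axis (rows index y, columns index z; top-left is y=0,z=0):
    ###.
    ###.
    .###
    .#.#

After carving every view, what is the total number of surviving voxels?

before carving: 64 voxels (4×4×4)
[1] y-view keeps 11 columns → grid now 44
[2] z-view keeps 9 columns → grid now 26
[3] x-view keeps 11 columns → grid now 17

17 voxels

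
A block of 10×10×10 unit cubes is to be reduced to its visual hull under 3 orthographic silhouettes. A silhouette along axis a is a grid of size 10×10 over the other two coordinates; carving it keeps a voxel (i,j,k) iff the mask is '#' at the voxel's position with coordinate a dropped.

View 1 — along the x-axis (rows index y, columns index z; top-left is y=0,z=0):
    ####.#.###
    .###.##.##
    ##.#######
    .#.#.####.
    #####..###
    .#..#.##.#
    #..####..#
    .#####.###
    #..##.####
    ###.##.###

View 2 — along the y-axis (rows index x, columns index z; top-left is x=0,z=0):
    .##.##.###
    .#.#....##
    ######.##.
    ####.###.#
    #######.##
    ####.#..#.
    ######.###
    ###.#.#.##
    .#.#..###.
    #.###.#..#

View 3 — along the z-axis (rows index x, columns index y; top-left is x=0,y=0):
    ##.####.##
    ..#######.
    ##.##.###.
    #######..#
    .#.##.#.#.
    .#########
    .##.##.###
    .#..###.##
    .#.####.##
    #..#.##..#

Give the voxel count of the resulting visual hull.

before carving: 1000 voxels (10×10×10)
  1. axis=0 (YZ plane), |mask|=72  ⇒  voxels=720
  2. axis=1 (XZ plane), |mask|=69  ⇒  voxels=499
  3. axis=2 (XY plane), |mask|=69  ⇒  voxels=335

335 voxels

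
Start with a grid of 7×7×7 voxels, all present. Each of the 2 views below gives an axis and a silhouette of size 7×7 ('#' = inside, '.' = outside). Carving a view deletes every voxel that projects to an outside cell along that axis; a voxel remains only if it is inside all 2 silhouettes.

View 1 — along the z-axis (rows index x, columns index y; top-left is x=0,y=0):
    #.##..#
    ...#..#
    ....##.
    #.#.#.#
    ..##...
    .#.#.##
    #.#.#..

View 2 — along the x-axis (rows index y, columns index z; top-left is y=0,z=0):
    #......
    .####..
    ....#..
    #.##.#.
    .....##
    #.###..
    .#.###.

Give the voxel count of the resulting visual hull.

voxel count = 57

start: 7×7×7 = 343 voxels
V1 z: intersect with XY mask (21 set) -- 147 left
V2 x: intersect with YZ mask (20 set) -- 57 left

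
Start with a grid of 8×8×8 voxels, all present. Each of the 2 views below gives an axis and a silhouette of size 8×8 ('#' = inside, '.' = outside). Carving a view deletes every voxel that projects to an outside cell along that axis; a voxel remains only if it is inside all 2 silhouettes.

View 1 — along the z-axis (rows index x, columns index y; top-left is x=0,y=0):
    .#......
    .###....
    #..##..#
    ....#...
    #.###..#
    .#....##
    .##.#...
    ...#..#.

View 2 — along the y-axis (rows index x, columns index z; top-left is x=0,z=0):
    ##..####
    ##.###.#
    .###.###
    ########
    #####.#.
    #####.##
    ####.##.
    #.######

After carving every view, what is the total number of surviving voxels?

initial block: 8^3 = 512
[1] z-view keeps 22 columns → grid now 176
[2] y-view keeps 52 columns → grid now 139

remaining voxels: 139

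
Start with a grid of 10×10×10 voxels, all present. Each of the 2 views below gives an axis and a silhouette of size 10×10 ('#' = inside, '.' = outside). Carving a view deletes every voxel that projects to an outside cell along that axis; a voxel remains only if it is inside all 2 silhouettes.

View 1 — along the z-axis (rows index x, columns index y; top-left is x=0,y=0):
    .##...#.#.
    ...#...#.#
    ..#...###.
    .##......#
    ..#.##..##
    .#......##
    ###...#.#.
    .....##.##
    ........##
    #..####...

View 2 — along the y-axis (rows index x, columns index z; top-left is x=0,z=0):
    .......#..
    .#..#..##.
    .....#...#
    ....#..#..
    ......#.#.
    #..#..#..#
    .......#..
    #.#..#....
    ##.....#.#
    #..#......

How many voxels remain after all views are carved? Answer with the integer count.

voxel count = 87

before carving: 1000 voxels (10×10×10)
  1. axis=2 (XY plane), |mask|=38  ⇒  voxels=380
  2. axis=1 (XZ plane), |mask|=25  ⇒  voxels=87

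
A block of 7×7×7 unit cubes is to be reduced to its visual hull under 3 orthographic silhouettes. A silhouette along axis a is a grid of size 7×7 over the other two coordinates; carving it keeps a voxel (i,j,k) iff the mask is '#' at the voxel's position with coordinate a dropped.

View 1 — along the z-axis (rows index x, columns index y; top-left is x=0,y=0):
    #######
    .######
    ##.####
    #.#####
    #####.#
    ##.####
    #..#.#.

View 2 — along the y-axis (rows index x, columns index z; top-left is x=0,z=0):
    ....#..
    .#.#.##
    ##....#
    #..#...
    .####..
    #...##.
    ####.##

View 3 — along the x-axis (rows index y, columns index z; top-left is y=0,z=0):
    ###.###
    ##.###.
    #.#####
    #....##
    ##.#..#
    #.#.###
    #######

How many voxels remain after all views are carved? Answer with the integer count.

|visual hull| = 88

start: 7×7×7 = 343 voxels
after view 1 [z-axis, 40 of 49 cells solid] → remaining = 280
after view 2 [y-axis, 23 of 49 cells solid] → remaining = 121
after view 3 [x-axis, 36 of 49 cells solid] → remaining = 88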